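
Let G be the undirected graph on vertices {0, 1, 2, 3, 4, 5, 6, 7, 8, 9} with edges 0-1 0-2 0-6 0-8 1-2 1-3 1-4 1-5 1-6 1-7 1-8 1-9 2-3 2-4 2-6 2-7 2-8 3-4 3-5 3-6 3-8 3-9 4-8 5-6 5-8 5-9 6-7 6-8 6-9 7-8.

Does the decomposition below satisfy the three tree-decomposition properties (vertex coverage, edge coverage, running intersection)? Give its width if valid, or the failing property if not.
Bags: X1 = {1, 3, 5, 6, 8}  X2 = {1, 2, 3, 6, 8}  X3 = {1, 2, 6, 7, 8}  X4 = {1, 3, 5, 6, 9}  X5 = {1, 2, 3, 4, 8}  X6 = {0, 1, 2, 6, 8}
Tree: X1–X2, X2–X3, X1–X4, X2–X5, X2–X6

Checking the three conditions: (i) the bags cover all of {0, 1, 2, 3, 4, 5, 6, 7, 8, 9}; (ii) for each edge, some bag contains both endpoints; (iii) the bags containing any fixed vertex form a subtree. All hold, so the decomposition is valid with width 5 − 1 = 4.

Yes; width 4.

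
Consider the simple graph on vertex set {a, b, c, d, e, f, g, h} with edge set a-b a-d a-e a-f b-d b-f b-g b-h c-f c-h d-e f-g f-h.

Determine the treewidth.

2

A width-2 tree decomposition is:
Bags: B1 = {b, f, h}  B2 = {a, b, f}  B3 = {c, f, h}  B4 = {a, b, d}  B5 = {b, f, g}  B6 = {a, d, e}
Tree: B1–B2, B1–B3, B2–B4, B2–B5, B4–B6
The largest bag has 3 vertices, giving width 2; this decomposition certifies tw(G) ≤ 2. On the other hand G contains the 3-clique {a, d, e}. A clique must lie in a single bag of any decomposition, so no decomposition can have width below 2. Therefore the treewidth is 2.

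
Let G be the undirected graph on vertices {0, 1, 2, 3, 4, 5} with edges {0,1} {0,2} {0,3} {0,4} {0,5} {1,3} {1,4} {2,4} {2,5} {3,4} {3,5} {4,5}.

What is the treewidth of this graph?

3

A width-3 tree decomposition is:
Bags: B1 = {0, 3, 4, 5}  B2 = {0, 2, 4, 5}  B3 = {0, 1, 3, 4}
Tree: B1–B2, B1–B3
The largest bag has 4 vertices, giving width 3; this decomposition certifies tw(G) ≤ 3. Conversely, {0, 2, 4, 5} is a clique of size 4, and the vertices of any clique must share a bag in every tree decomposition; so some bag has ≥ 4 vertices and tw(G) ≥ 3. Hence tw(G) = 3 exactly.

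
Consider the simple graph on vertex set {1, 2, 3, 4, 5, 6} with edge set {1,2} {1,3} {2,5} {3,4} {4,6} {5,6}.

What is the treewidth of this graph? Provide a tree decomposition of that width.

Each bag holds 3 vertices, so the decomposition has width 2, which upper-bounds the treewidth. For the lower bound, G contains the cycle 6–4–3–1–2–5–6, so G is not a forest; only forests have treewidth ≤ 1, hence tw(G) ≥ 2. Therefore the treewidth is 2.

Treewidth 2.
One such decomposition:
Bags: B1 = {3, 4, 6}  B2 = {1, 3, 6}  B3 = {1, 2, 6}  B4 = {2, 5, 6}
Tree: B1–B2, B2–B3, B3–B4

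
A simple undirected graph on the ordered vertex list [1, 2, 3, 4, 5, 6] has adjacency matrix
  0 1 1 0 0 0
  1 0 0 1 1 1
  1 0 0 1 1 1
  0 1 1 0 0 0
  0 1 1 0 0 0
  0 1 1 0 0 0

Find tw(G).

2

A width-2 tree decomposition is:
Bags: B1 = {2, 3, 6}  B2 = {2, 3, 5}  B3 = {1, 2, 3}  B4 = {2, 3, 4}
Tree: B1–B2, B2–B3, B3–B4
Each bag holds 3 vertices, so the decomposition has width 2, which upper-bounds the treewidth. The edges 3–6–2–5–3 form a cycle, so G is not a tree and its treewidth is at least 2. Combining the bounds, tw(G) = 2.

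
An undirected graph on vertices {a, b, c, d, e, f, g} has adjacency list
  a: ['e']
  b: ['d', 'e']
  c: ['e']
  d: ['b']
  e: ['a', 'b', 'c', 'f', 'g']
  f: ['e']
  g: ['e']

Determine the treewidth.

1

A width-1 tree decomposition is:
Bags: B1 = {e, f}  B2 = {c, e}  B3 = {a, e}  B4 = {b, e}  B5 = {e, g}  B6 = {b, d}
Tree: B1–B2, B1–B3, B2–B4, B1–B5, B4–B6
Every bag has size at most 2, so the width is 2 − 1 = 1 and tw(G) ≤ 1. Since G has at least one edge (e.g. e–f), it is not an edgeless graph, so tw(G) ≥ 1. The upper and lower bounds meet at 1, so that is the treewidth.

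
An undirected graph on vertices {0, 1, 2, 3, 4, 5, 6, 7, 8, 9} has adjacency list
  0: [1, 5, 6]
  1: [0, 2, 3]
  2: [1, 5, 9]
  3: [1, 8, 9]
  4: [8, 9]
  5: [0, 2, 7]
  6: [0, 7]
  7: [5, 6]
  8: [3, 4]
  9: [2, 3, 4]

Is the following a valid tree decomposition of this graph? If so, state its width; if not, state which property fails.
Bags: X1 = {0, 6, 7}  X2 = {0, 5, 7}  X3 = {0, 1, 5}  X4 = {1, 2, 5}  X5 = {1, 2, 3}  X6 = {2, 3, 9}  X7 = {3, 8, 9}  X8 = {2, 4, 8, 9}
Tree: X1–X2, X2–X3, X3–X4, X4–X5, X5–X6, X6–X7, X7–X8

A tree decomposition must satisfy three properties: every vertex lies in some bag; for every edge, both endpoints lie together in some bag; and for every vertex, the bags containing it form a connected subtree. Here bags containing vertex 2 are not connected in the tree, so the decomposition is invalid.

No — bags containing vertex 2 are not connected in the tree.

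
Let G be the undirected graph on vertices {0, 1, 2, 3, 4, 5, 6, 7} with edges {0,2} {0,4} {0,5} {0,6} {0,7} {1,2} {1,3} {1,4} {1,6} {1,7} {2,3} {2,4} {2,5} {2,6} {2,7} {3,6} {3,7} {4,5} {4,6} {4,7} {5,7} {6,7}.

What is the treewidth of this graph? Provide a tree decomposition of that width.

Every bag has size at most 5, so the width is 5 − 1 = 4 and tw(G) ≤ 4. On the other hand G contains the 5-clique {1, 2, 3, 6, 7}. A clique must lie in a single bag of any decomposition, so no decomposition can have width below 4. Therefore the treewidth is 4.

Treewidth 4.
Bags: B1 = {0, 2, 4, 6, 7}  B2 = {1, 2, 4, 6, 7}  B3 = {0, 2, 4, 5, 7}  B4 = {1, 2, 3, 6, 7}
Tree: B1–B2, B1–B3, B2–B4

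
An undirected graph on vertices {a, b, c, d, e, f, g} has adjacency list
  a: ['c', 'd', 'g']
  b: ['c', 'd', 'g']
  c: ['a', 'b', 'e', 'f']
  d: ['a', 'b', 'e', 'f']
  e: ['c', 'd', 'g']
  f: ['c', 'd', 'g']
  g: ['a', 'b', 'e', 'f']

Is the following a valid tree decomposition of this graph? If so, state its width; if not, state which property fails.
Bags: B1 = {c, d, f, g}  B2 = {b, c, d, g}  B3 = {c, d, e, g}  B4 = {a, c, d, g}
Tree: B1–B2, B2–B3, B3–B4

Every vertex of G appears in some bag (union = {a, b, c, d, e, f, g}); every edge is covered by a bag; and for each vertex v the set of bags containing v is connected in the bag tree. The decomposition is therefore valid. The largest bag has 4 vertices, so the width is 3.

Yes; width 3.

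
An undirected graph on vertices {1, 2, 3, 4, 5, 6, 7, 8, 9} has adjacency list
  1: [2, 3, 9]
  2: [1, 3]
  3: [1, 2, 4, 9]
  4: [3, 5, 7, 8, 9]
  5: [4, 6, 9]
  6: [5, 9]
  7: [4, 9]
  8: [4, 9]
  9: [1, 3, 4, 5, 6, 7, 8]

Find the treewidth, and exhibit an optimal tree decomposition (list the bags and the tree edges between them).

Treewidth 2.
One such decomposition:
Bags: B1 = {4, 5, 9}  B2 = {5, 6, 9}  B3 = {3, 4, 9}  B4 = {4, 8, 9}  B5 = {4, 7, 9}  B6 = {1, 3, 9}  B7 = {1, 2, 3}
Tree: B1–B2, B1–B3, B1–B4, B3–B5, B3–B6, B6–B7

The largest bag has 3 vertices, giving width 2; this decomposition certifies tw(G) ≤ 2. For the lower bound, the 3 vertices {1, 3, 9} are pairwise adjacent, and any tree decomposition puts a clique entirely inside one bag — forcing width ≥ 2. Therefore the treewidth is 2.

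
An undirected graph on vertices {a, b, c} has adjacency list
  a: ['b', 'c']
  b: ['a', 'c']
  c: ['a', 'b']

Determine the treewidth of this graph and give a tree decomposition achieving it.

A single bag containing all 3 vertices is trivially a valid decomposition of width 2. For the lower bound, the 3 vertices {a, b, c} are pairwise adjacent, and any tree decomposition puts a clique entirely inside one bag — forcing width ≥ 2. Therefore the treewidth is 2.

Treewidth 2.
One optimal decomposition is:
Bags: B1 = {a, b, c}
Tree: (single bag)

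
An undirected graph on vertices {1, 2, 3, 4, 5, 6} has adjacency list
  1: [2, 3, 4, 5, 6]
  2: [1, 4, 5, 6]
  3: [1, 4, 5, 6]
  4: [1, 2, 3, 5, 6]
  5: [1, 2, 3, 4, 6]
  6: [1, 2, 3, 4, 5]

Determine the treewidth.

A width-4 tree decomposition is:
Bags: B1 = {1, 2, 4, 5, 6}  B2 = {1, 3, 4, 5, 6}
Tree: B1–B2
Each bag holds 5 vertices, so the decomposition has width 4, which upper-bounds the treewidth. For the lower bound, the 5 vertices {1, 2, 4, 5, 6} are pairwise adjacent, and any tree decomposition puts a clique entirely inside one bag — forcing width ≥ 4. Hence tw(G) = 4 exactly.

4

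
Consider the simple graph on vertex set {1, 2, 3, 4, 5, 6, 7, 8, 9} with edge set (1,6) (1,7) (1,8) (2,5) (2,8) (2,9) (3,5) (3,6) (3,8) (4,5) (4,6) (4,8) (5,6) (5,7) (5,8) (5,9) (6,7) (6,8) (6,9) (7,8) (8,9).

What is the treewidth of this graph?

3

A width-3 tree decomposition is:
Bags: B1 = {5, 6, 8, 9}  B2 = {4, 5, 6, 8}  B3 = {3, 5, 6, 8}  B4 = {5, 6, 7, 8}  B5 = {1, 6, 7, 8}  B6 = {2, 5, 8, 9}
Tree: B1–B2, B2–B3, B2–B4, B4–B5, B1–B6
Each bag holds 4 vertices, so the decomposition has width 3, which upper-bounds the treewidth. On the other hand G contains the 4-clique {1, 6, 7, 8}. A clique must lie in a single bag of any decomposition, so no decomposition can have width below 3. The upper and lower bounds meet at 3, so that is the treewidth.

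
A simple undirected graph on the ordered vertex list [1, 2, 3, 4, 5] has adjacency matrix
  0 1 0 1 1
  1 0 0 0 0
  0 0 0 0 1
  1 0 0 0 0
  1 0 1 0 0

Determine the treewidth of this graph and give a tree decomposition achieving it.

Treewidth 1.
One such decomposition:
Bags: B1 = {3, 5}  B2 = {1, 5}  B3 = {1, 4}  B4 = {1, 2}
Tree: B1–B2, B2–B3, B2–B4

The largest bag has 2 vertices, giving width 1; this decomposition certifies tw(G) ≤ 1. G has an edge, so its treewidth is at least 1. Combining the bounds, tw(G) = 1.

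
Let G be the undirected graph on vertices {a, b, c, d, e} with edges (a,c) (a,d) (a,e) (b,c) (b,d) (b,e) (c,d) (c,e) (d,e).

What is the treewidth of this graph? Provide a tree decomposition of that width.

Treewidth 3.
One such decomposition:
Bags: B1 = {b, c, d, e}  B2 = {a, c, d, e}
Tree: B1–B2

Each bag holds 4 vertices, so the decomposition has width 3, which upper-bounds the treewidth. For the lower bound, the 4 vertices {a, c, d, e} are pairwise adjacent, and any tree decomposition puts a clique entirely inside one bag — forcing width ≥ 3. Combining the bounds, tw(G) = 3.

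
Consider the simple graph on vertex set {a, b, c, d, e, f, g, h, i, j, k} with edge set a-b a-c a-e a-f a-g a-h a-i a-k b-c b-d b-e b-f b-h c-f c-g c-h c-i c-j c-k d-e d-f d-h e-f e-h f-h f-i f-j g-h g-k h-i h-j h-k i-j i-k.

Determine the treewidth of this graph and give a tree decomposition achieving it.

Every bag has size at most 5, so the width is 5 − 1 = 4 and tw(G) ≤ 4. On the other hand G contains the 5-clique {a, c, g, h, k}. A clique must lie in a single bag of any decomposition, so no decomposition can have width below 4. The upper and lower bounds meet at 4, so that is the treewidth.

Treewidth 4.
One such decomposition:
Bags: B1 = {a, c, g, h, k}  B2 = {a, c, h, i, k}  B3 = {a, c, f, h, i}  B4 = {a, b, c, f, h}  B5 = {a, b, e, f, h}  B6 = {b, d, e, f, h}  B7 = {c, f, h, i, j}
Tree: B1–B2, B2–B3, B3–B4, B4–B5, B5–B6, B3–B7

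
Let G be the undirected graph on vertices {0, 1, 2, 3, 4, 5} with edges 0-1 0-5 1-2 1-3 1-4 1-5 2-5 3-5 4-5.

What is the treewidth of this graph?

A width-2 tree decomposition is:
Bags: B1 = {1, 4, 5}  B2 = {1, 3, 5}  B3 = {1, 2, 5}  B4 = {0, 1, 5}
Tree: B1–B2, B2–B3, B1–B4
The largest bag has 3 vertices, giving width 2; this decomposition certifies tw(G) ≤ 2. Conversely, {0, 1, 5} is a clique of size 3, and the vertices of any clique must share a bag in every tree decomposition; so some bag has ≥ 3 vertices and tw(G) ≥ 2. Combining the bounds, tw(G) = 2.

2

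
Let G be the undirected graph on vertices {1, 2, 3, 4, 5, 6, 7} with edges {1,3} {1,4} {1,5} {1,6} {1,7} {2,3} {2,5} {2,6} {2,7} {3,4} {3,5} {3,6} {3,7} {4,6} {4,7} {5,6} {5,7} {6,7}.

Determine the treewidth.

4

A width-4 tree decomposition is:
Bags: B1 = {1, 3, 4, 6, 7}  B2 = {1, 3, 5, 6, 7}  B3 = {2, 3, 5, 6, 7}
Tree: B1–B2, B2–B3
Each bag holds 5 vertices, so the decomposition has width 4, which upper-bounds the treewidth. For the lower bound, the 5 vertices {1, 3, 4, 6, 7} are pairwise adjacent, and any tree decomposition puts a clique entirely inside one bag — forcing width ≥ 4. Therefore the treewidth is 4.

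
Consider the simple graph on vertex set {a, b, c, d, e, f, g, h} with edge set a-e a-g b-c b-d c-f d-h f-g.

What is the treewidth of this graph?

A width-1 tree decomposition is:
Bags: B1 = {a, e}  B2 = {a, g}  B3 = {f, g}  B4 = {c, f}  B5 = {b, c}  B6 = {b, d}  B7 = {d, h}
Tree: B1–B2, B2–B3, B3–B4, B4–B5, B5–B6, B6–B7
Every bag has size at most 2, so the width is 2 − 1 = 1 and tw(G) ≤ 1. Since G has at least one edge (e.g. e–a), it is not an edgeless graph, so tw(G) ≥ 1. The upper and lower bounds meet at 1, so that is the treewidth.

1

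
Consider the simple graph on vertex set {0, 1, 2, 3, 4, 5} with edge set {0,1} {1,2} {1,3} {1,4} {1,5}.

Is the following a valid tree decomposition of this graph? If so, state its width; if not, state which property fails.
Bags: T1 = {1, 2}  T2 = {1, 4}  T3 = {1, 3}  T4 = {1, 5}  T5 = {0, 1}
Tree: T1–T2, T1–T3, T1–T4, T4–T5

Yes; width 1.

Checking the three conditions: (i) the bags cover all of {0, 1, 2, 3, 4, 5}; (ii) for each edge, some bag contains both endpoints; (iii) the bags containing any fixed vertex form a subtree. All hold, so the decomposition is valid with width 2 − 1 = 1.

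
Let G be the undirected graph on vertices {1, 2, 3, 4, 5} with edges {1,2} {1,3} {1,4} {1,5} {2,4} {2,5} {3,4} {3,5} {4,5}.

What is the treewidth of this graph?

A width-3 tree decomposition is:
Bags: B1 = {1, 2, 4, 5}  B2 = {1, 3, 4, 5}
Tree: B1–B2
The largest bag has 4 vertices, giving width 3; this decomposition certifies tw(G) ≤ 3. On the other hand G contains the 4-clique {1, 2, 4, 5}. A clique must lie in a single bag of any decomposition, so no decomposition can have width below 3. Therefore the treewidth is 3.

3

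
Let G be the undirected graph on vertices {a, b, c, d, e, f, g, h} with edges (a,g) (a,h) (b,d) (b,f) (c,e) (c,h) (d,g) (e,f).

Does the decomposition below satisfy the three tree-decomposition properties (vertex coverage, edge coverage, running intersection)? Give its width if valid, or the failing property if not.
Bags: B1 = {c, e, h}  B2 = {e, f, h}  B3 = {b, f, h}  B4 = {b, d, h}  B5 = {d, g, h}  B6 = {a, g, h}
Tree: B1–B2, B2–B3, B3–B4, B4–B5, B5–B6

Vertex coverage: the bags together contain {a, b, c, d, e, f, g, h}, the full vertex set. Edge coverage: each edge of G has both endpoints in at least one bag. Running intersection: for every vertex, the bags containing it form a connected subtree. All three properties hold, so this is a valid tree decomposition of width max|bag| − 1 = 2, and hence tw(G) ≤ 2.

Yes; width 2.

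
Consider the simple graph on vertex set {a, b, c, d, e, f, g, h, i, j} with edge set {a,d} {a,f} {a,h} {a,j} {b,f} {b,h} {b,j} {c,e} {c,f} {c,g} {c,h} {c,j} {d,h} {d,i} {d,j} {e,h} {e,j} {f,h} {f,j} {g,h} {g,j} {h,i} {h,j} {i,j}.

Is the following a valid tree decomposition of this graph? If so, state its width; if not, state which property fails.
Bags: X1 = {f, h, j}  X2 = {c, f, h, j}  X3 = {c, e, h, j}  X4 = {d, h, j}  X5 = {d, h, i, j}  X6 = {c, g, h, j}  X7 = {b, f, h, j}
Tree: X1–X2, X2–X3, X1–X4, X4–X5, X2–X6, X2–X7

A tree decomposition must satisfy three properties: every vertex lies in some bag; for every edge, both endpoints lie together in some bag; and for every vertex, the bags containing it form a connected subtree. Here vertex a appears in no bag, so the decomposition is invalid.

No — vertex a appears in no bag.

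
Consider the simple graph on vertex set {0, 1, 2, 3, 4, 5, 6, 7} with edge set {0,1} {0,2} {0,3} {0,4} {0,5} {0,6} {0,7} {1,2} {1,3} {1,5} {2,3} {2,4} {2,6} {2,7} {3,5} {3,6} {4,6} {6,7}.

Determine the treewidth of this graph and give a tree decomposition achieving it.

The largest bag has 4 vertices, giving width 3; this decomposition certifies tw(G) ≤ 3. Conversely, {0, 1, 2, 3} is a clique of size 4, and the vertices of any clique must share a bag in every tree decomposition; so some bag has ≥ 4 vertices and tw(G) ≥ 3. Therefore the treewidth is 3.

Treewidth 3.
One optimal decomposition is:
Bags: B1 = {0, 2, 4, 6}  B2 = {0, 2, 6, 7}  B3 = {0, 2, 3, 6}  B4 = {0, 1, 2, 3}  B5 = {0, 1, 3, 5}
Tree: B1–B2, B2–B3, B3–B4, B4–B5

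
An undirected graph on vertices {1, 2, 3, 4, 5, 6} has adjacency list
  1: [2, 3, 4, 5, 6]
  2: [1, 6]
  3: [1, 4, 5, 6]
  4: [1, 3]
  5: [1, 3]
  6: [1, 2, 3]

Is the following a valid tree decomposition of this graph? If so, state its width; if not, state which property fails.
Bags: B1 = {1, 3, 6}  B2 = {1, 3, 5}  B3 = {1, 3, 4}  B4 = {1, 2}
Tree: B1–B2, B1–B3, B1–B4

No — edge (6,2) lies in no bag.

A tree decomposition must satisfy three properties: every vertex lies in some bag; for every edge, both endpoints lie together in some bag; and for every vertex, the bags containing it form a connected subtree. Here edge (6,2) lies in no bag, so the decomposition is invalid.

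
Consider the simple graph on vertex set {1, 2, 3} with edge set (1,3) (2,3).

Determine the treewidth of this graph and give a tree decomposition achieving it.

Treewidth 1.
One such decomposition:
Bags: B1 = {2, 3}  B2 = {1, 3}
Tree: B1–B2

The largest bag has 2 vertices, giving width 1; this decomposition certifies tw(G) ≤ 1. Since G has at least one edge (e.g. 3–2), it is not an edgeless graph, so tw(G) ≥ 1. Combining the bounds, tw(G) = 1.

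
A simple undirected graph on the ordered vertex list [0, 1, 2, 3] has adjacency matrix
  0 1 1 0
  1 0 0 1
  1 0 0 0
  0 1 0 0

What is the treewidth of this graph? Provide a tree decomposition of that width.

Every bag has size at most 2, so the width is 2 − 1 = 1 and tw(G) ≤ 1. G has an edge, so its treewidth is at least 1. The upper and lower bounds meet at 1, so that is the treewidth.

Treewidth 1.
Bags: B1 = {1, 3}  B2 = {0, 1}  B3 = {0, 2}
Tree: B1–B2, B2–B3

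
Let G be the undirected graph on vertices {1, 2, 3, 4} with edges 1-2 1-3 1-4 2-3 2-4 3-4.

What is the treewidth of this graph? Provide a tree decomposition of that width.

Treewidth 3.
Bags: B1 = {1, 2, 3, 4}
Tree: (single bag)

A single bag containing all 4 vertices is trivially a valid decomposition of width 3. For the lower bound, the 4 vertices {1, 2, 3, 4} are pairwise adjacent, and any tree decomposition puts a clique entirely inside one bag — forcing width ≥ 3. Combining the bounds, tw(G) = 3.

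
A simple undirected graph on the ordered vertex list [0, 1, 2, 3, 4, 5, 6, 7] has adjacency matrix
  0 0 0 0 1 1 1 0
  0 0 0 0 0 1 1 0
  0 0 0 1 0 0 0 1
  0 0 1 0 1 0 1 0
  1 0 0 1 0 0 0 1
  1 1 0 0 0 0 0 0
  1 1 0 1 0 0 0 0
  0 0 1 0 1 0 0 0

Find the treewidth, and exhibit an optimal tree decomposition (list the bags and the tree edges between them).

Every bag has size at most 3, so the width is 3 − 1 = 2 and tw(G) ≤ 2. The edges 5–1–6–0–5 form a cycle, so G is not a tree and its treewidth is at least 2. Combining the bounds, tw(G) = 2.

Treewidth 2.
Bags: B1 = {0, 1, 5}  B2 = {0, 1, 6}  B3 = {0, 4, 6}  B4 = {3, 4, 6}  B5 = {3, 4, 7}  B6 = {2, 3, 7}
Tree: B1–B2, B2–B3, B3–B4, B4–B5, B5–B6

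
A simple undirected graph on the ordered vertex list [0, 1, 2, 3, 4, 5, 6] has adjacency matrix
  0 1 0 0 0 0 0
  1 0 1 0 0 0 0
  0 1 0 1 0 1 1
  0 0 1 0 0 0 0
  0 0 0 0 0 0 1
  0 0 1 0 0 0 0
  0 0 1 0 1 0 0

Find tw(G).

1

A width-1 tree decomposition is:
Bags: B1 = {1, 2}  B2 = {2, 6}  B3 = {2, 3}  B4 = {0, 1}  B5 = {4, 6}  B6 = {2, 5}
Tree: B1–B2, B2–B3, B1–B4, B2–B5, B3–B6
Every bag has size at most 2, so the width is 2 − 1 = 1 and tw(G) ≤ 1. G has an edge, so its treewidth is at least 1. Therefore the treewidth is 1.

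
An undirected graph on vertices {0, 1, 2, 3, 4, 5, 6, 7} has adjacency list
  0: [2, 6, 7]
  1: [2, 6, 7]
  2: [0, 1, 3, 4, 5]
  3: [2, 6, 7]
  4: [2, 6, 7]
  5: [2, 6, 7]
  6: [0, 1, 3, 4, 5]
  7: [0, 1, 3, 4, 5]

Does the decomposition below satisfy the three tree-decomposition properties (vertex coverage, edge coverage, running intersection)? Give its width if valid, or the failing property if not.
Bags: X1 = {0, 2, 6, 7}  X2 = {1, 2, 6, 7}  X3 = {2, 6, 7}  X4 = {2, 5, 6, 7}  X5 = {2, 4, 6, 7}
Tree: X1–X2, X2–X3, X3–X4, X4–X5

A tree decomposition must satisfy three properties: every vertex lies in some bag; for every edge, both endpoints lie together in some bag; and for every vertex, the bags containing it form a connected subtree. Here vertex 3 appears in no bag, so the decomposition is invalid.

No — vertex 3 appears in no bag.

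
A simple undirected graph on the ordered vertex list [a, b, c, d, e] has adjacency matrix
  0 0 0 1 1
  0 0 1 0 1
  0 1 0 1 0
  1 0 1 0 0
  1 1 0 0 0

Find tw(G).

2

A width-2 tree decomposition is:
Bags: B1 = {a, d, e}  B2 = {c, d, e}  B3 = {b, c, e}
Tree: B1–B2, B2–B3
The largest bag has 3 vertices, giving width 2; this decomposition certifies tw(G) ≤ 2. For the lower bound, G contains the cycle e–a–d–c–b–e, so G is not a forest; only forests have treewidth ≤ 1, hence tw(G) ≥ 2. The upper and lower bounds meet at 2, so that is the treewidth.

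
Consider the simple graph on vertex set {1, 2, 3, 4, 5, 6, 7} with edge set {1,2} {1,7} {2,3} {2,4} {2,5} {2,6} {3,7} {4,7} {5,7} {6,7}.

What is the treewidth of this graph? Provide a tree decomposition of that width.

The largest bag has 3 vertices, giving width 2; this decomposition certifies tw(G) ≤ 2. The edges 7–4–2–3–7 form a cycle, so G is not a tree and its treewidth is at least 2. Combining the bounds, tw(G) = 2.

Treewidth 2.
One such decomposition:
Bags: B1 = {2, 4, 7}  B2 = {2, 3, 7}  B3 = {1, 2, 7}  B4 = {2, 5, 7}  B5 = {2, 6, 7}
Tree: B1–B2, B2–B3, B3–B4, B4–B5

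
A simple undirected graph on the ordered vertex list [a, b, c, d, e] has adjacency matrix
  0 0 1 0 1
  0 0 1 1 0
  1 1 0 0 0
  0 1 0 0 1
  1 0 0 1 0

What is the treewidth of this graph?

2

A width-2 tree decomposition is:
Bags: B1 = {a, b, c}  B2 = {a, b, e}  B3 = {b, d, e}
Tree: B1–B2, B2–B3
The largest bag has 3 vertices, giving width 2; this decomposition certifies tw(G) ≤ 2. For the lower bound, G contains the cycle b–c–a–e–d–b, so G is not a forest; only forests have treewidth ≤ 1, hence tw(G) ≥ 2. The upper and lower bounds meet at 2, so that is the treewidth.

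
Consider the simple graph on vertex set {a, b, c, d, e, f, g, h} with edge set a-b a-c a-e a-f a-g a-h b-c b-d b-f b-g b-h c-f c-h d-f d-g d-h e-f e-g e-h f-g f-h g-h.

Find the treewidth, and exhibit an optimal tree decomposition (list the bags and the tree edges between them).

Treewidth 4.
One optimal decomposition is:
Bags: B1 = {a, b, f, g, h}  B2 = {a, e, f, g, h}  B3 = {b, d, f, g, h}  B4 = {a, b, c, f, h}
Tree: B1–B2, B1–B3, B1–B4

Each bag holds 5 vertices, so the decomposition has width 4, which upper-bounds the treewidth. On the other hand G contains the 5-clique {b, d, f, g, h}. A clique must lie in a single bag of any decomposition, so no decomposition can have width below 4. The upper and lower bounds meet at 4, so that is the treewidth.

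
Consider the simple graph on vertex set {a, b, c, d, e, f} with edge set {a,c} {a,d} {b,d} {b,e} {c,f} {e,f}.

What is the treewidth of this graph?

A width-2 tree decomposition is:
Bags: B1 = {a, c, d}  B2 = {c, d, f}  B3 = {d, e, f}  B4 = {b, d, e}
Tree: B1–B2, B2–B3, B3–B4
The largest bag has 3 vertices, giving width 2; this decomposition certifies tw(G) ≤ 2. The edges d–a–c–f–e–b–d form a cycle, so G is not a tree and its treewidth is at least 2. Combining the bounds, tw(G) = 2.

2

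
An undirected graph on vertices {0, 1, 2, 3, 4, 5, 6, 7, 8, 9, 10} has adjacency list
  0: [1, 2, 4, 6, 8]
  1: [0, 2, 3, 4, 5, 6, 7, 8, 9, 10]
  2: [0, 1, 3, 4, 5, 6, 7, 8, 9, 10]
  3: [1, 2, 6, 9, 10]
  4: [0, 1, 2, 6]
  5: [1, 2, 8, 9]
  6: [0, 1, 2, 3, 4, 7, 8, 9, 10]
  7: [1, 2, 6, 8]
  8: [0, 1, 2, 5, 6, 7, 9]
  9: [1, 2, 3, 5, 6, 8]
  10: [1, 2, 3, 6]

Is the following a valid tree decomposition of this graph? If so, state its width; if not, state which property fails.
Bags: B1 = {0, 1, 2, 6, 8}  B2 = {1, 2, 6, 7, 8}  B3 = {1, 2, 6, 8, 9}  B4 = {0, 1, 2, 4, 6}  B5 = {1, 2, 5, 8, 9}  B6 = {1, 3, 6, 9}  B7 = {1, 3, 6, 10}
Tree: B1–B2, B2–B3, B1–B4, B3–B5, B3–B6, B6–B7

A tree decomposition must satisfy three properties: every vertex lies in some bag; for every edge, both endpoints lie together in some bag; and for every vertex, the bags containing it form a connected subtree. Here edge (2,3) lies in no bag, so the decomposition is invalid.

No — edge (2,3) lies in no bag.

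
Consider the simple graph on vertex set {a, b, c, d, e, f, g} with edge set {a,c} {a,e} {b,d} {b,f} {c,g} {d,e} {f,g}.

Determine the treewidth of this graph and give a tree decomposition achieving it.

The largest bag has 3 vertices, giving width 2; this decomposition certifies tw(G) ≤ 2. The edges b–f–g–c–a–e–d–b form a cycle, so G is not a tree and its treewidth is at least 2. Hence tw(G) = 2 exactly.

Treewidth 2.
One optimal decomposition is:
Bags: B1 = {b, f, g}  B2 = {b, c, g}  B3 = {a, b, c}  B4 = {a, b, e}  B5 = {b, d, e}
Tree: B1–B2, B2–B3, B3–B4, B4–B5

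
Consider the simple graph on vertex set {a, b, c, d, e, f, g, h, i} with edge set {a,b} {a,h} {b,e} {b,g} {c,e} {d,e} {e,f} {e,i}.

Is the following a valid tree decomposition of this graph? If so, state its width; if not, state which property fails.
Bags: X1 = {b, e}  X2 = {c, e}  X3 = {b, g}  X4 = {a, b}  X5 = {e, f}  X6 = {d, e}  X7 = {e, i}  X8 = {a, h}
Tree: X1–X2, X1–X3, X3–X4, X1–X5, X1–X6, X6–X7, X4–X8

Vertex coverage: the bags together contain {a, b, c, d, e, f, g, h, i}, the full vertex set. Edge coverage: each edge of G has both endpoints in at least one bag. Running intersection: for every vertex, the bags containing it form a connected subtree. All three properties hold, so this is a valid tree decomposition of width max|bag| − 1 = 1, and hence tw(G) ≤ 1.

Yes; width 1.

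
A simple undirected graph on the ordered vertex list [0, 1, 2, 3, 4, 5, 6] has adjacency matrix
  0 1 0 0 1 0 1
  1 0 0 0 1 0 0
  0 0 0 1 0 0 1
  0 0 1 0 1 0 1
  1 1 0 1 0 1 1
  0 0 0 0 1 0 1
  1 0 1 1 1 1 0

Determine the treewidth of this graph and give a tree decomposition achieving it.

Treewidth 2.
One optimal decomposition is:
Bags: B1 = {4, 5, 6}  B2 = {3, 4, 6}  B3 = {0, 4, 6}  B4 = {2, 3, 6}  B5 = {0, 1, 4}
Tree: B1–B2, B1–B3, B2–B4, B3–B5

The largest bag has 3 vertices, giving width 2; this decomposition certifies tw(G) ≤ 2. On the other hand G contains the 3-clique {2, 3, 6}. A clique must lie in a single bag of any decomposition, so no decomposition can have width below 2. Hence tw(G) = 2 exactly.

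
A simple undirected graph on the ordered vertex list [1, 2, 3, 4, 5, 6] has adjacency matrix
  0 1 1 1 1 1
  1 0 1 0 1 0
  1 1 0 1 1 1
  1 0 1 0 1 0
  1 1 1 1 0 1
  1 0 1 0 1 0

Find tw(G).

A width-3 tree decomposition is:
Bags: B1 = {1, 3, 4, 5}  B2 = {1, 3, 5, 6}  B3 = {1, 2, 3, 5}
Tree: B1–B2, B1–B3
Every bag has size at most 4, so the width is 4 − 1 = 3 and tw(G) ≤ 3. Conversely, {1, 2, 3, 5} is a clique of size 4, and the vertices of any clique must share a bag in every tree decomposition; so some bag has ≥ 4 vertices and tw(G) ≥ 3. The upper and lower bounds meet at 3, so that is the treewidth.

3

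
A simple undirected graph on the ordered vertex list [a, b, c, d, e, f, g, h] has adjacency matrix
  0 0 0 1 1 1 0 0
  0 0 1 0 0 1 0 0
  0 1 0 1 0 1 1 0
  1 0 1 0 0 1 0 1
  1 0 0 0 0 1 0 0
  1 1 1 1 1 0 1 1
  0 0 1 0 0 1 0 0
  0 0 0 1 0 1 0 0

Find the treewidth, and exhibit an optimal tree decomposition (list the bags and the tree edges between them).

Treewidth 2.
One such decomposition:
Bags: B1 = {c, f, g}  B2 = {c, d, f}  B3 = {a, d, f}  B4 = {b, c, f}  B5 = {d, f, h}  B6 = {a, e, f}
Tree: B1–B2, B2–B3, B1–B4, B3–B5, B3–B6

Each bag holds 3 vertices, so the decomposition has width 2, which upper-bounds the treewidth. Conversely, {d, f, h} is a clique of size 3, and the vertices of any clique must share a bag in every tree decomposition; so some bag has ≥ 3 vertices and tw(G) ≥ 2. Therefore the treewidth is 2.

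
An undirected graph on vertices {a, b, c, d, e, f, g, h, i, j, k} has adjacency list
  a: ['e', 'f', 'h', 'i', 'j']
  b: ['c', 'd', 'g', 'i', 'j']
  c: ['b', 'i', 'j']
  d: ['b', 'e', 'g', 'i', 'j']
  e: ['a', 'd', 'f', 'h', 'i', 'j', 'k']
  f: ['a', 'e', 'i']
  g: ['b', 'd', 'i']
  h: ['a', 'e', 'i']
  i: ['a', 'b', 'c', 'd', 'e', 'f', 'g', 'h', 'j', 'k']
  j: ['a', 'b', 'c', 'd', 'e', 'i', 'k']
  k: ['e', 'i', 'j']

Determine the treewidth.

3

A width-3 tree decomposition is:
Bags: B1 = {b, c, i, j}  B2 = {b, d, i, j}  B3 = {d, e, i, j}  B4 = {a, e, i, j}  B5 = {e, i, j, k}  B6 = {a, e, h, i}  B7 = {b, d, g, i}  B8 = {a, e, f, i}
Tree: B1–B2, B2–B3, B3–B4, B3–B5, B4–B6, B2–B7, B4–B8
The largest bag has 4 vertices, giving width 3; this decomposition certifies tw(G) ≤ 3. On the other hand G contains the 4-clique {b, d, g, i}. A clique must lie in a single bag of any decomposition, so no decomposition can have width below 3. Combining the bounds, tw(G) = 3.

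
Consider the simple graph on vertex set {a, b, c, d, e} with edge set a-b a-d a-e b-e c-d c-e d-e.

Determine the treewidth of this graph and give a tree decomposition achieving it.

Each bag holds 3 vertices, so the decomposition has width 2, which upper-bounds the treewidth. On the other hand G contains the 3-clique {c, d, e}. A clique must lie in a single bag of any decomposition, so no decomposition can have width below 2. Hence tw(G) = 2 exactly.

Treewidth 2.
One optimal decomposition is:
Bags: B1 = {a, d, e}  B2 = {a, b, e}  B3 = {c, d, e}
Tree: B1–B2, B1–B3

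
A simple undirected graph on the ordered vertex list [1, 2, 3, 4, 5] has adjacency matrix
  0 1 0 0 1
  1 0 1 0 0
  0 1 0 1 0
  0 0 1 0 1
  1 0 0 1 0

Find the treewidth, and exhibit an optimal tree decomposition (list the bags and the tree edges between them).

Treewidth 2.
Bags: B1 = {1, 2, 5}  B2 = {2, 4, 5}  B3 = {2, 3, 4}
Tree: B1–B2, B2–B3

The largest bag has 3 vertices, giving width 2; this decomposition certifies tw(G) ≤ 2. For the lower bound, G contains the cycle 2–1–5–4–3–2, so G is not a forest; only forests have treewidth ≤ 1, hence tw(G) ≥ 2. Combining the bounds, tw(G) = 2.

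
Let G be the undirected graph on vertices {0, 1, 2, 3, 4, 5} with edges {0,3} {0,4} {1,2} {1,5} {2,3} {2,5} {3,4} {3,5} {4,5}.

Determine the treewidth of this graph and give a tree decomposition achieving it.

The largest bag has 3 vertices, giving width 2; this decomposition certifies tw(G) ≤ 2. For the lower bound, the 3 vertices {1, 2, 5} are pairwise adjacent, and any tree decomposition puts a clique entirely inside one bag — forcing width ≥ 2. Therefore the treewidth is 2.

Treewidth 2.
One such decomposition:
Bags: B1 = {3, 4, 5}  B2 = {2, 3, 5}  B3 = {0, 3, 4}  B4 = {1, 2, 5}
Tree: B1–B2, B1–B3, B2–B4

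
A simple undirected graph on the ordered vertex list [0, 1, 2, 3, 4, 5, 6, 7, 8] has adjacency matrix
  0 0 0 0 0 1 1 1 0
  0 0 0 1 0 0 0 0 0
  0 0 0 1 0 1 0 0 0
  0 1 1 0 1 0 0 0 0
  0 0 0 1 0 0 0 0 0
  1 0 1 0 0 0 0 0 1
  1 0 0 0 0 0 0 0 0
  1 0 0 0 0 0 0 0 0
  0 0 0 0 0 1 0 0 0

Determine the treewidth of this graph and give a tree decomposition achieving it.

Treewidth 1.
One optimal decomposition is:
Bags: B1 = {0, 6}  B2 = {0, 5}  B3 = {2, 5}  B4 = {2, 3}  B5 = {5, 8}  B6 = {3, 4}  B7 = {0, 7}  B8 = {1, 3}
Tree: B1–B2, B2–B3, B3–B4, B2–B5, B4–B6, B1–B7, B6–B8

Each bag holds 2 vertices, so the decomposition has width 1, which upper-bounds the treewidth. G has an edge, so its treewidth is at least 1. The upper and lower bounds meet at 1, so that is the treewidth.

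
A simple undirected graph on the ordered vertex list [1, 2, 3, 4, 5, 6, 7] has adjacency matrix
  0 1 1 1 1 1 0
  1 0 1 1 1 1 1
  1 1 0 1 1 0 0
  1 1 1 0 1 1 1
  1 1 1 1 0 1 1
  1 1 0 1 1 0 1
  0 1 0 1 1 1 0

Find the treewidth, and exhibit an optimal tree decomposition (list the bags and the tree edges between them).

Treewidth 4.
One optimal decomposition is:
Bags: B1 = {2, 4, 5, 6, 7}  B2 = {1, 2, 4, 5, 6}  B3 = {1, 2, 3, 4, 5}
Tree: B1–B2, B2–B3

The largest bag has 5 vertices, giving width 4; this decomposition certifies tw(G) ≤ 4. On the other hand G contains the 5-clique {1, 2, 3, 4, 5}. A clique must lie in a single bag of any decomposition, so no decomposition can have width below 4. Therefore the treewidth is 4.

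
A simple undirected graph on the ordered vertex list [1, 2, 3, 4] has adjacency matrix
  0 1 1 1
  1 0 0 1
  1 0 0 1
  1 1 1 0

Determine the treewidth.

A width-2 tree decomposition is:
Bags: B1 = {1, 3, 4}  B2 = {1, 2, 4}
Tree: B1–B2
The largest bag has 3 vertices, giving width 2; this decomposition certifies tw(G) ≤ 2. For the lower bound, the 3 vertices {1, 2, 4} are pairwise adjacent, and any tree decomposition puts a clique entirely inside one bag — forcing width ≥ 2. Combining the bounds, tw(G) = 2.

2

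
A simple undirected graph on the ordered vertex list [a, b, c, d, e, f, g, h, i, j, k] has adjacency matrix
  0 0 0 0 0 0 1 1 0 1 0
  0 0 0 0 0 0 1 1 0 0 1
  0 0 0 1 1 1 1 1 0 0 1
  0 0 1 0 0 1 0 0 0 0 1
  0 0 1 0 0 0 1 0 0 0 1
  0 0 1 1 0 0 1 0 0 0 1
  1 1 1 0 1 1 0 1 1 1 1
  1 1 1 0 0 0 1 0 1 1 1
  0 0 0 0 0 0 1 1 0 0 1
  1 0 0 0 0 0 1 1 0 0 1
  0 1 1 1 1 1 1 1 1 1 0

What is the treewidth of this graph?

3

A width-3 tree decomposition is:
Bags: B1 = {b, g, h, k}  B2 = {g, h, j, k}  B3 = {c, g, h, k}  B4 = {g, h, i, k}  B5 = {c, e, g, k}  B6 = {c, f, g, k}  B7 = {a, g, h, j}  B8 = {c, d, f, k}
Tree: B1–B2, B1–B3, B1–B4, B3–B5, B5–B6, B2–B7, B6–B8
Every bag has size at most 4, so the width is 4 − 1 = 3 and tw(G) ≤ 3. On the other hand G contains the 4-clique {c, d, f, k}. A clique must lie in a single bag of any decomposition, so no decomposition can have width below 3. Therefore the treewidth is 3.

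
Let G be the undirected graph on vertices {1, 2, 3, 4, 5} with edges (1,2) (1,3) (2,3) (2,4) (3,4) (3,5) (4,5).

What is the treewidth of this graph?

2

A width-2 tree decomposition is:
Bags: B1 = {2, 3, 4}  B2 = {3, 4, 5}  B3 = {1, 2, 3}
Tree: B1–B2, B1–B3
Every bag has size at most 3, so the width is 3 − 1 = 2 and tw(G) ≤ 2. On the other hand G contains the 3-clique {1, 2, 3}. A clique must lie in a single bag of any decomposition, so no decomposition can have width below 2. Therefore the treewidth is 2.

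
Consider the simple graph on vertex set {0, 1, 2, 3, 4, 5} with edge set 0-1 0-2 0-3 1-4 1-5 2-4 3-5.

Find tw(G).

A width-2 tree decomposition is:
Bags: B1 = {0, 2, 4}  B2 = {0, 1, 4}  B3 = {0, 1, 3}  B4 = {1, 3, 5}
Tree: B1–B2, B2–B3, B3–B4
Each bag holds 3 vertices, so the decomposition has width 2, which upper-bounds the treewidth. The edges 2–4–1–0–2 form a cycle, so G is not a tree and its treewidth is at least 2. The upper and lower bounds meet at 2, so that is the treewidth.

2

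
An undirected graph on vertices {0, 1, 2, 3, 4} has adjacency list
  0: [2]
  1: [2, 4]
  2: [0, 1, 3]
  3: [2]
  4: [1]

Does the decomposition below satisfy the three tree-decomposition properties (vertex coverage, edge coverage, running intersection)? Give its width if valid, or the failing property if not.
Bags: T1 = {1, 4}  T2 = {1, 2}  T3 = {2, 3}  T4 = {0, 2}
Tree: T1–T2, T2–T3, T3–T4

Yes; width 1.

Every vertex of G appears in some bag (union = {0, 1, 2, 3, 4}); every edge is covered by a bag; and for each vertex v the set of bags containing v is connected in the bag tree. The decomposition is therefore valid. The largest bag has 2 vertices, so the width is 1.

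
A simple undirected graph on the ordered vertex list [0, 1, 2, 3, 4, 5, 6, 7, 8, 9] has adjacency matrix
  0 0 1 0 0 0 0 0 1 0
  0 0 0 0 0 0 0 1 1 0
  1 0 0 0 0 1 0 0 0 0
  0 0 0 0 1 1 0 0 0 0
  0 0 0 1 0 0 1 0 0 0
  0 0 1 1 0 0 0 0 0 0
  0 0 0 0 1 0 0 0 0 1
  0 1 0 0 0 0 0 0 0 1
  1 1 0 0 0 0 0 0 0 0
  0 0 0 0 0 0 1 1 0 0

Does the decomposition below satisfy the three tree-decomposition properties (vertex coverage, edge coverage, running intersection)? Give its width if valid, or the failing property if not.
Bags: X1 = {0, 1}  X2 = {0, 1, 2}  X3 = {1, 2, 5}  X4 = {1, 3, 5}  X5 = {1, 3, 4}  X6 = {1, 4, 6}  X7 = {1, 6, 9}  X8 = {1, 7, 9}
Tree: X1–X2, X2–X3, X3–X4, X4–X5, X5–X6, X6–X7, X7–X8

No — vertex 8 appears in no bag.

A tree decomposition must satisfy three properties: every vertex lies in some bag; for every edge, both endpoints lie together in some bag; and for every vertex, the bags containing it form a connected subtree. Here vertex 8 appears in no bag, so the decomposition is invalid.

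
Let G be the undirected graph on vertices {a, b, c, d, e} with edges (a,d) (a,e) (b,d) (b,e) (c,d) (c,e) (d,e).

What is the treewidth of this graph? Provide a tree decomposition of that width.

Treewidth 2.
Bags: B1 = {c, d, e}  B2 = {b, d, e}  B3 = {a, d, e}
Tree: B1–B2, B2–B3

Each bag holds 3 vertices, so the decomposition has width 2, which upper-bounds the treewidth. For the lower bound, the 3 vertices {c, d, e} are pairwise adjacent, and any tree decomposition puts a clique entirely inside one bag — forcing width ≥ 2. Hence tw(G) = 2 exactly.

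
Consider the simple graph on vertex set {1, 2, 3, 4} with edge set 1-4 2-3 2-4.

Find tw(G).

A width-1 tree decomposition is:
Bags: B1 = {1, 4}  B2 = {2, 4}  B3 = {2, 3}
Tree: B1–B2, B2–B3
Every bag has size at most 2, so the width is 2 − 1 = 1 and tw(G) ≤ 1. Since G has at least one edge (e.g. 1–4), it is not an edgeless graph, so tw(G) ≥ 1. Therefore the treewidth is 1.

1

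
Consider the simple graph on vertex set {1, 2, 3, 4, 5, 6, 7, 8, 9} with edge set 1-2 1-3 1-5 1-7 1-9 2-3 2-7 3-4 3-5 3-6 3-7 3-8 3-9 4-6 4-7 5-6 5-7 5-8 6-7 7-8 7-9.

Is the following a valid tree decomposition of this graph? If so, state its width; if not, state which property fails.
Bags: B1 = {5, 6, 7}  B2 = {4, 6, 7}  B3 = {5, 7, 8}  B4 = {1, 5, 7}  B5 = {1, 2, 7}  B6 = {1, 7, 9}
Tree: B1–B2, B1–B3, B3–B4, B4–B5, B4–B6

No — vertex 3 appears in no bag.

A tree decomposition must satisfy three properties: every vertex lies in some bag; for every edge, both endpoints lie together in some bag; and for every vertex, the bags containing it form a connected subtree. Here vertex 3 appears in no bag, so the decomposition is invalid.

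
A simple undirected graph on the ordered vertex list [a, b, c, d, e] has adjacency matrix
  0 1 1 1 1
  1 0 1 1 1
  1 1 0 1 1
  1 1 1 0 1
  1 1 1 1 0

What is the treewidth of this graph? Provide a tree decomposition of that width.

With just one bag of size 5, the width is 5 − 1 = 4, so tw(G) ≤ 4. For the lower bound, the 5 vertices {a, b, c, d, e} are pairwise adjacent, and any tree decomposition puts a clique entirely inside one bag — forcing width ≥ 4. Therefore the treewidth is 4.

Treewidth 4.
One such decomposition:
Bags: B1 = {a, b, c, d, e}
Tree: (single bag)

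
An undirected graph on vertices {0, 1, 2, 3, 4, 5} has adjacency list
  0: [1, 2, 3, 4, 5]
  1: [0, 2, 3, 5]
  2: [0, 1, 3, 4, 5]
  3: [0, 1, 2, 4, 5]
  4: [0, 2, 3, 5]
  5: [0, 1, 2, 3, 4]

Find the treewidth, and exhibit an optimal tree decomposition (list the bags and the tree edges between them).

Each bag holds 5 vertices, so the decomposition has width 4, which upper-bounds the treewidth. On the other hand G contains the 5-clique {0, 1, 2, 3, 5}. A clique must lie in a single bag of any decomposition, so no decomposition can have width below 4. Combining the bounds, tw(G) = 4.

Treewidth 4.
One such decomposition:
Bags: B1 = {0, 1, 2, 3, 5}  B2 = {0, 2, 3, 4, 5}
Tree: B1–B2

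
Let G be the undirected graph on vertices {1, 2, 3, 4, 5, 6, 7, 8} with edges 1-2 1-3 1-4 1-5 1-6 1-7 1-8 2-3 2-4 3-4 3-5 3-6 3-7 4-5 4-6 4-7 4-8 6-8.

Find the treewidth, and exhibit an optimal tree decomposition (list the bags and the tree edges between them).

Treewidth 3.
One such decomposition:
Bags: B1 = {1, 3, 4, 6}  B2 = {1, 2, 3, 4}  B3 = {1, 3, 4, 7}  B4 = {1, 4, 6, 8}  B5 = {1, 3, 4, 5}
Tree: B1–B2, B1–B3, B1–B4, B2–B5

Every bag has size at most 4, so the width is 4 − 1 = 3 and tw(G) ≤ 3. Conversely, {1, 4, 6, 8} is a clique of size 4, and the vertices of any clique must share a bag in every tree decomposition; so some bag has ≥ 4 vertices and tw(G) ≥ 3. Therefore the treewidth is 3.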